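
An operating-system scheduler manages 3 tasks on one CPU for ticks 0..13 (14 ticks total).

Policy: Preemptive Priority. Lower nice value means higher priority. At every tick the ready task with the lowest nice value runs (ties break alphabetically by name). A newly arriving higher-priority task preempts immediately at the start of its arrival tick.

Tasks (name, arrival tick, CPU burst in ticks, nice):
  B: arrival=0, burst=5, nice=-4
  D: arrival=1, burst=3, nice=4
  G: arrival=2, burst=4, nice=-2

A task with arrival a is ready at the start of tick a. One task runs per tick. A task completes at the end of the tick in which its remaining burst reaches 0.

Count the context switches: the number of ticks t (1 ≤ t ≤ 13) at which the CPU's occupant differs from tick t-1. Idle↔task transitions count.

t=0: ready={B} → run B
t=1: ready={B,D} → run B
t=2: ready={B,D,G} → run B
t=3: ready={B,D,G} → run B
t=4: ready={B,D,G} → run B
t=5: ready={D,G} → run G
t=6: ready={D,G} → run G
t=7: ready={D,G} → run G
t=8: ready={D,G} → run G
t=9: ready={D} → run D
t=10: ready={D} → run D
t=11: ready={D} → run D
t=12: (idle)
t=13: (idle)

context switches = 3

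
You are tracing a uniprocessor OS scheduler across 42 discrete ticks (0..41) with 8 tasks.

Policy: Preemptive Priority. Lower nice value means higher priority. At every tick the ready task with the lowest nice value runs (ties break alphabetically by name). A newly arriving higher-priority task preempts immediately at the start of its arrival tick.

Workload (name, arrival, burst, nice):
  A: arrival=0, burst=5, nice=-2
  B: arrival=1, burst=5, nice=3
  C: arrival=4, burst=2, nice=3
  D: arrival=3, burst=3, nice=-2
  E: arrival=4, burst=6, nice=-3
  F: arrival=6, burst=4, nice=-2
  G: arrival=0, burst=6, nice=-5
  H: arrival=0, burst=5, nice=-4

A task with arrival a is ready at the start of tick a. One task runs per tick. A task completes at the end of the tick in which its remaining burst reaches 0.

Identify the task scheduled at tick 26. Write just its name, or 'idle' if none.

t=0: ready={A,G,H} → run G
t=1: ready={A,B,G,H} → run G
t=2: ready={A,B,G,H} → run G
t=3: ready={A,B,D,G,H} → run G
t=4: ready={A,B,C,D,E,G,H} → run G
t=5: ready={A,B,C,D,E,G,H} → run G
t=6: ready={A,B,C,D,E,F,H} → run H
t=7: ready={A,B,C,D,E,F,H} → run H
t=8: ready={A,B,C,D,E,F,H} → run H
t=9: ready={A,B,C,D,E,F,H} → run H
t=10: ready={A,B,C,D,E,F,H} → run H
t=11: ready={A,B,C,D,E,F} → run E
t=12: ready={A,B,C,D,E,F} → run E
t=13: ready={A,B,C,D,E,F} → run E
t=14: ready={A,B,C,D,E,F} → run E
t=15: ready={A,B,C,D,E,F} → run E
t=16: ready={A,B,C,D,E,F} → run E
t=17: ready={A,B,C,D,F} → run A
t=18: ready={A,B,C,D,F} → run A
t=19: ready={A,B,C,D,F} → run A
t=20: ready={A,B,C,D,F} → run A
t=21: ready={A,B,C,D,F} → run A
t=22: ready={B,C,D,F} → run D
t=23: ready={B,C,D,F} → run D
t=24: ready={B,C,D,F} → run D
t=25: ready={B,C,F} → run F
t=26: ready={B,C,F} → run F
t=27: ready={B,C,F} → run F
t=28: ready={B,C,F} → run F
t=29: ready={B,C} → run B
t=30: ready={B,C} → run B
t=31: ready={B,C} → run B
t=32: ready={B,C} → run B
t=33: ready={B,C} → run B
t=34: ready={C} → run C
t=35: ready={C} → run C
t=36: (idle)
t=37: (idle)
t=38: (idle)
t=39: (idle)
t=40: (idle)
t=41: (idle)

running at tick 26 = F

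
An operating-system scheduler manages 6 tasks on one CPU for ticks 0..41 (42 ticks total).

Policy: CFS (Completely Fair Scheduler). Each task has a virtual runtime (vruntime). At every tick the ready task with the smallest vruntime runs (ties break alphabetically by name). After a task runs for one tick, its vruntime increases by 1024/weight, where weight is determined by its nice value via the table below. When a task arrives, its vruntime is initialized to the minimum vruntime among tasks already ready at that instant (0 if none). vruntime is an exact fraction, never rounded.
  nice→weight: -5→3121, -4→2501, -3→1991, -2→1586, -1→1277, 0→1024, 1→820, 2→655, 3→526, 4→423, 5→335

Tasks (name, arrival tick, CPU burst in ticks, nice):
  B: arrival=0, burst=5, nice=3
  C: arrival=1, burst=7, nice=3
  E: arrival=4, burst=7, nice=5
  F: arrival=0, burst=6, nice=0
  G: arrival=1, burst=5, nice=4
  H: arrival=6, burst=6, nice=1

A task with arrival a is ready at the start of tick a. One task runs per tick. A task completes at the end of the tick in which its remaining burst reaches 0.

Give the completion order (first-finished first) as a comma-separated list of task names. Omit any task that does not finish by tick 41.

t=0: vr[B=0 F=0] → run B
t=1: vr[B=512/263 C=0 F=0 G=0] → run C
t=2: vr[B=512/263 C=512/263 F=0 G=0] → run F
t=3: vr[B=512/263 C=512/263 F=1 G=0] → run G
t=4: vr[B=512/263 C=512/263 E=1 F=1 G=1024/423] → run E
t=5: vr[B=512/263 C=512/263 E=1359/335 F=1 G=1024/423] → run F
t=6: vr[B=512/263 C=512/263 E=1359/335 F=2 G=1024/423 H=512/263] → run B
t=7: vr[B=1024/263 C=512/263 E=1359/335 F=2 G=1024/423 H=512/263] → run C
t=8: vr[B=1024/263 C=1024/263 E=1359/335 F=2 G=1024/423 H=512/263] → run H
t=9: vr[B=1024/263 C=1024/263 E=1359/335 F=2 G=1024/423 H=172288/53915] → run F
t=10: vr[B=1024/263 C=1024/263 E=1359/335 F=3 G=1024/423 H=172288/53915] → run G
t=11: vr[B=1024/263 C=1024/263 E=1359/335 F=3 G=2048/423 H=172288/53915] → run F
t=12: vr[B=1024/263 C=1024/263 E=1359/335 F=4 G=2048/423 H=172288/53915] → run H
t=13: vr[B=1024/263 C=1024/263 E=1359/335 F=4 G=2048/423 H=239616/53915] → run B
t=14: vr[B=1536/263 C=1024/263 E=1359/335 F=4 G=2048/423 H=239616/53915] → run C
t=15: vr[B=1536/263 C=1536/263 E=1359/335 F=4 G=2048/423 H=239616/53915] → run F
t=16: vr[B=1536/263 C=1536/263 E=1359/335 F=5 G=2048/423 H=239616/53915] → run E
t=17: vr[B=1536/263 C=1536/263 E=2383/335 F=5 G=2048/423 H=239616/53915] → run H
t=18: vr[B=1536/263 C=1536/263 E=2383/335 F=5 G=2048/423 H=306944/53915] → run G
t=19: vr[B=1536/263 C=1536/263 E=2383/335 F=5 G=1024/141 H=306944/53915] → run F
t=20: vr[B=1536/263 C=1536/263 E=2383/335 G=1024/141 H=306944/53915] → run H
t=21: vr[B=1536/263 C=1536/263 E=2383/335 G=1024/141 H=374272/53915] → run B
t=22: vr[B=2048/263 C=1536/263 E=2383/335 G=1024/141 H=374272/53915] → run C
t=23: vr[B=2048/263 C=2048/263 E=2383/335 G=1024/141 H=374272/53915] → run H
t=24: vr[B=2048/263 C=2048/263 E=2383/335 G=1024/141 H=88320/10783] → run E
t=25: vr[B=2048/263 C=2048/263 E=3407/335 G=1024/141 H=88320/10783] → run G
t=26: vr[B=2048/263 C=2048/263 E=3407/335 G=4096/423 H=88320/10783] → run B
t=27: vr[C=2048/263 E=3407/335 G=4096/423 H=88320/10783] → run C
t=28: vr[C=2560/263 E=3407/335 G=4096/423 H=88320/10783] → run H
t=29: vr[C=2560/263 E=3407/335 G=4096/423] → run G
t=30: vr[C=2560/263 E=3407/335] → run C
t=31: vr[C=3072/263 E=3407/335] → run E
t=32: vr[C=3072/263 E=4431/335] → run C
t=33: vr[E=4431/335] → run E
t=34: vr[E=1091/67] → run E
t=35: vr[E=6479/335] → run E
t=36: (idle)
t=37: (idle)
t=38: (idle)
t=39: (idle)
t=40: (idle)
t=41: (idle)

completion order = F, B, H, G, C, E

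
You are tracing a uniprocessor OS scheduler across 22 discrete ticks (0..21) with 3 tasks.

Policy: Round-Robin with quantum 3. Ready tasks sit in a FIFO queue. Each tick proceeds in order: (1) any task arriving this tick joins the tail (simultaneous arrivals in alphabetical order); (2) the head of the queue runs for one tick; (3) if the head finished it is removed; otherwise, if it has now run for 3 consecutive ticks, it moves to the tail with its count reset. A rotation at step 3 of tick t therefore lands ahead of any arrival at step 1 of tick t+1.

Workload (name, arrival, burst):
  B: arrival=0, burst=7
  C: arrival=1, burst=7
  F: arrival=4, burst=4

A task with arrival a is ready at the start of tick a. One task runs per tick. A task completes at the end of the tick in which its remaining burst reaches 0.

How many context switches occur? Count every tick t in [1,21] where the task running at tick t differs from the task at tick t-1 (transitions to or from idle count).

context switches = 8

t=0: queue=[B] q_used=0 → run B
t=1: queue=[B,C] q_used=1 → run B
t=2: queue=[B,C] q_used=2 → run B
t=3: queue=[C,B] q_used=0 → run C
t=4: queue=[C,B,F] q_used=1 → run C
t=5: queue=[C,B,F] q_used=2 → run C
t=6: queue=[B,F,C] q_used=0 → run B
t=7: queue=[B,F,C] q_used=1 → run B
t=8: queue=[B,F,C] q_used=2 → run B
t=9: queue=[F,C,B] q_used=0 → run F
t=10: queue=[F,C,B] q_used=1 → run F
t=11: queue=[F,C,B] q_used=2 → run F
t=12: queue=[C,B,F] q_used=0 → run C
t=13: queue=[C,B,F] q_used=1 → run C
t=14: queue=[C,B,F] q_used=2 → run C
t=15: queue=[B,F,C] q_used=0 → run B
t=16: queue=[F,C] q_used=0 → run F
t=17: queue=[C] q_used=0 → run C
t=18: (idle)
t=19: (idle)
t=20: (idle)
t=21: (idle)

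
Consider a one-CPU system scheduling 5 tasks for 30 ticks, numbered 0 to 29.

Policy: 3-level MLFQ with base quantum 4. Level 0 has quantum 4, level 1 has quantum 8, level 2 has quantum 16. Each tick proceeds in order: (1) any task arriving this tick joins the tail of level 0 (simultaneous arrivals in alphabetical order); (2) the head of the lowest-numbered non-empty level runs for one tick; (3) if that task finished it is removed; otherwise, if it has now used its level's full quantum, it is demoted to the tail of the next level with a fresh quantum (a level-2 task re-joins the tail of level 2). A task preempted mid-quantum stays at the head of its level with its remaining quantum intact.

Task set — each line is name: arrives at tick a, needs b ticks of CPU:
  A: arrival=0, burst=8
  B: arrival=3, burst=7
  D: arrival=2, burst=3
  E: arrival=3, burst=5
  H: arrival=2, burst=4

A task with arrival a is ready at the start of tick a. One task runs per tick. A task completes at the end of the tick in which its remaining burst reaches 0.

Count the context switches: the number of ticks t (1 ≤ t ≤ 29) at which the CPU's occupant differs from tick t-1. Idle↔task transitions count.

context switches = 8

t=0: L0/L1/L2 = A/-/- → run A
t=1: L0/L1/L2 = A/-/- → run A
t=2: L0/L1/L2 = ADH/-/- → run A
t=3: L0/L1/L2 = ADHBE/-/- → run A
t=4: L0/L1/L2 = DHBE/A/- → run D
t=5: L0/L1/L2 = DHBE/A/- → run D
t=6: L0/L1/L2 = DHBE/A/- → run D
t=7: L0/L1/L2 = HBE/A/- → run H
t=8: L0/L1/L2 = HBE/A/- → run H
t=9: L0/L1/L2 = HBE/A/- → run H
t=10: L0/L1/L2 = HBE/A/- → run H
t=11: L0/L1/L2 = BE/A/- → run B
t=12: L0/L1/L2 = BE/A/- → run B
t=13: L0/L1/L2 = BE/A/- → run B
t=14: L0/L1/L2 = BE/A/- → run B
t=15: L0/L1/L2 = E/AB/- → run E
t=16: L0/L1/L2 = E/AB/- → run E
t=17: L0/L1/L2 = E/AB/- → run E
t=18: L0/L1/L2 = E/AB/- → run E
t=19: L0/L1/L2 = -/ABE/- → run A
t=20: L0/L1/L2 = -/ABE/- → run A
t=21: L0/L1/L2 = -/ABE/- → run A
t=22: L0/L1/L2 = -/ABE/- → run A
t=23: L0/L1/L2 = -/BE/- → run B
t=24: L0/L1/L2 = -/BE/- → run B
t=25: L0/L1/L2 = -/BE/- → run B
t=26: L0/L1/L2 = -/E/- → run E
t=27: (idle)
t=28: (idle)
t=29: (idle)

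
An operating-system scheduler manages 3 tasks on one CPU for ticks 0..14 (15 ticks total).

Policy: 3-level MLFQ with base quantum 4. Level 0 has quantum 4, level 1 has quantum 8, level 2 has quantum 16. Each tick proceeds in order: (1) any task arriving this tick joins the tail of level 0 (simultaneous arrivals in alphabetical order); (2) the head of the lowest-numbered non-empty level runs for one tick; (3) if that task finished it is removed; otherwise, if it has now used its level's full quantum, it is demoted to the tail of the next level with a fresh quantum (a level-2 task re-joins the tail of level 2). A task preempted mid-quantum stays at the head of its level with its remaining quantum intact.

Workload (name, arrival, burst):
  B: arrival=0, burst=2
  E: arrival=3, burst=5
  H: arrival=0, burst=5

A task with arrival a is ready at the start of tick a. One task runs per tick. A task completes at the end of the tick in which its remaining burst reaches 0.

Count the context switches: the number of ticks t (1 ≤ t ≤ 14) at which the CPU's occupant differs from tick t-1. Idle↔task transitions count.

t=0: L0/L1/L2 = BH/-/- → run B
t=1: L0/L1/L2 = BH/-/- → run B
t=2: L0/L1/L2 = H/-/- → run H
t=3: L0/L1/L2 = HE/-/- → run H
t=4: L0/L1/L2 = HE/-/- → run H
t=5: L0/L1/L2 = HE/-/- → run H
t=6: L0/L1/L2 = E/H/- → run E
t=7: L0/L1/L2 = E/H/- → run E
t=8: L0/L1/L2 = E/H/- → run E
t=9: L0/L1/L2 = E/H/- → run E
t=10: L0/L1/L2 = -/HE/- → run H
t=11: L0/L1/L2 = -/E/- → run E
t=12: (idle)
t=13: (idle)
t=14: (idle)

context switches = 5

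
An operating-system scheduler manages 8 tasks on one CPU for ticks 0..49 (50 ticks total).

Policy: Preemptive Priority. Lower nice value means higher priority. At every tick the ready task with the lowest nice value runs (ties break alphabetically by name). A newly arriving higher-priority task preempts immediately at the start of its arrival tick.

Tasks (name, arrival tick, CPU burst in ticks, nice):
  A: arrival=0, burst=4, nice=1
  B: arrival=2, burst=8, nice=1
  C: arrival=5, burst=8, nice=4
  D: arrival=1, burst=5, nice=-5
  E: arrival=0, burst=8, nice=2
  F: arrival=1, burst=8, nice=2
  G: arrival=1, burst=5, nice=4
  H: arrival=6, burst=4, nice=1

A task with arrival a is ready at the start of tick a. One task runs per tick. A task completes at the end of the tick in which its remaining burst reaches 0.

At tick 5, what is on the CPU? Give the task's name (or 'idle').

t=0: ready={A,E} → run A
t=1: ready={A,D,E,F,G} → run D
t=2: ready={A,B,D,E,F,G} → run D
t=3: ready={A,B,D,E,F,G} → run D
t=4: ready={A,B,D,E,F,G} → run D
t=5: ready={A,B,C,D,E,F,G} → run D
t=6: ready={A,B,C,E,F,G,H} → run A
t=7: ready={A,B,C,E,F,G,H} → run A
t=8: ready={A,B,C,E,F,G,H} → run A
t=9: ready={B,C,E,F,G,H} → run B
t=10: ready={B,C,E,F,G,H} → run B
t=11: ready={B,C,E,F,G,H} → run B
t=12: ready={B,C,E,F,G,H} → run B
t=13: ready={B,C,E,F,G,H} → run B
t=14: ready={B,C,E,F,G,H} → run B
t=15: ready={B,C,E,F,G,H} → run B
t=16: ready={B,C,E,F,G,H} → run B
t=17: ready={C,E,F,G,H} → run H
t=18: ready={C,E,F,G,H} → run H
t=19: ready={C,E,F,G,H} → run H
t=20: ready={C,E,F,G,H} → run H
t=21: ready={C,E,F,G} → run E
t=22: ready={C,E,F,G} → run E
t=23: ready={C,E,F,G} → run E
t=24: ready={C,E,F,G} → run E
t=25: ready={C,E,F,G} → run E
t=26: ready={C,E,F,G} → run E
t=27: ready={C,E,F,G} → run E
t=28: ready={C,E,F,G} → run E
t=29: ready={C,F,G} → run F
t=30: ready={C,F,G} → run F
t=31: ready={C,F,G} → run F
t=32: ready={C,F,G} → run F
t=33: ready={C,F,G} → run F
t=34: ready={C,F,G} → run F
t=35: ready={C,F,G} → run F
t=36: ready={C,F,G} → run F
t=37: ready={C,G} → run C
t=38: ready={C,G} → run C
t=39: ready={C,G} → run C
t=40: ready={C,G} → run C
t=41: ready={C,G} → run C
t=42: ready={C,G} → run C
t=43: ready={C,G} → run C
t=44: ready={C,G} → run C
t=45: ready={G} → run G
t=46: ready={G} → run G
t=47: ready={G} → run G
t=48: ready={G} → run G
t=49: ready={G} → run G

running at tick 5 = D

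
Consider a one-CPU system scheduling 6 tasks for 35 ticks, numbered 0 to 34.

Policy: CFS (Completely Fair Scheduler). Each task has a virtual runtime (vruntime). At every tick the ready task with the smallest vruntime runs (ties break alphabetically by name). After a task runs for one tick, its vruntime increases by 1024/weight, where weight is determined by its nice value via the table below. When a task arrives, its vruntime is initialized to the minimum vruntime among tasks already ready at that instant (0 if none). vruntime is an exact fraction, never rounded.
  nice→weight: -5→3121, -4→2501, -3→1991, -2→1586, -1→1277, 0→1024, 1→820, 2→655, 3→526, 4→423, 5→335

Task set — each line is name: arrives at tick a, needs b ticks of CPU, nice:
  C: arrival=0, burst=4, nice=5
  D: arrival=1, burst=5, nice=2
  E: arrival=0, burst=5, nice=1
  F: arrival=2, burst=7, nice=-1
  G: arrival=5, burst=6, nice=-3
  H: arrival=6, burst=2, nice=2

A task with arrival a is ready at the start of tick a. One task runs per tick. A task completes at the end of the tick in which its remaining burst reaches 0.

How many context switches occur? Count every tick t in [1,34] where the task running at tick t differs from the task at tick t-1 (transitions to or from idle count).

t=0: vr[C=0 E=0] → run C
t=1: vr[C=1024/335 D=0 E=0] → run D
t=2: vr[C=1024/335 D=1024/655 E=0 F=0] → run E
t=3: vr[C=1024/335 D=1024/655 E=256/205 F=0] → run F
t=4: vr[C=1024/335 D=1024/655 E=256/205 F=1024/1277] → run F
t=5: vr[C=1024/335 D=1024/655 E=256/205 F=2048/1277 G=256/205] → run E
t=6: vr[C=1024/335 D=1024/655 E=512/205 F=2048/1277 G=256/205 H=256/205] → run G
t=7: vr[C=1024/335 D=1024/655 E=512/205 F=2048/1277 G=719616/408155 H=256/205] → run H
t=8: vr[C=1024/335 D=1024/655 E=512/205 F=2048/1277 G=719616/408155 H=15104/5371] → run D
t=9: vr[C=1024/335 D=2048/655 E=512/205 F=2048/1277 G=719616/408155 H=15104/5371] → run F
t=10: vr[C=1024/335 D=2048/655 E=512/205 F=3072/1277 G=719616/408155 H=15104/5371] → run G
t=11: vr[C=1024/335 D=2048/655 E=512/205 F=3072/1277 G=929536/408155 H=15104/5371] → run G
t=12: vr[C=1024/335 D=2048/655 E=512/205 F=3072/1277 G=1139456/408155 H=15104/5371] → run F
t=13: vr[C=1024/335 D=2048/655 E=512/205 F=4096/1277 G=1139456/408155 H=15104/5371] → run E
t=14: vr[C=1024/335 D=2048/655 E=768/205 F=4096/1277 G=1139456/408155 H=15104/5371] → run G
t=15: vr[C=1024/335 D=2048/655 E=768/205 F=4096/1277 G=1349376/408155 H=15104/5371] → run H
t=16: vr[C=1024/335 D=2048/655 E=768/205 F=4096/1277 G=1349376/408155] → run C
t=17: vr[C=2048/335 D=2048/655 E=768/205 F=4096/1277 G=1349376/408155] → run D
t=18: vr[C=2048/335 D=3072/655 E=768/205 F=4096/1277 G=1349376/408155] → run F
t=19: vr[C=2048/335 D=3072/655 E=768/205 F=5120/1277 G=1349376/408155] → run G
t=20: vr[C=2048/335 D=3072/655 E=768/205 F=5120/1277 G=1559296/408155] → run E
t=21: vr[C=2048/335 D=3072/655 E=1024/205 F=5120/1277 G=1559296/408155] → run G
t=22: vr[C=2048/335 D=3072/655 E=1024/205 F=5120/1277] → run F
t=23: vr[C=2048/335 D=3072/655 E=1024/205 F=6144/1277] → run D
t=24: vr[C=2048/335 D=4096/655 E=1024/205 F=6144/1277] → run F
t=25: vr[C=2048/335 D=4096/655 E=1024/205] → run E
t=26: vr[C=2048/335 D=4096/655] → run C
t=27: vr[C=3072/335 D=4096/655] → run D
t=28: vr[C=3072/335] → run C
t=29: (idle)
t=30: (idle)
t=31: (idle)
t=32: (idle)
t=33: (idle)
t=34: (idle)

context switches = 27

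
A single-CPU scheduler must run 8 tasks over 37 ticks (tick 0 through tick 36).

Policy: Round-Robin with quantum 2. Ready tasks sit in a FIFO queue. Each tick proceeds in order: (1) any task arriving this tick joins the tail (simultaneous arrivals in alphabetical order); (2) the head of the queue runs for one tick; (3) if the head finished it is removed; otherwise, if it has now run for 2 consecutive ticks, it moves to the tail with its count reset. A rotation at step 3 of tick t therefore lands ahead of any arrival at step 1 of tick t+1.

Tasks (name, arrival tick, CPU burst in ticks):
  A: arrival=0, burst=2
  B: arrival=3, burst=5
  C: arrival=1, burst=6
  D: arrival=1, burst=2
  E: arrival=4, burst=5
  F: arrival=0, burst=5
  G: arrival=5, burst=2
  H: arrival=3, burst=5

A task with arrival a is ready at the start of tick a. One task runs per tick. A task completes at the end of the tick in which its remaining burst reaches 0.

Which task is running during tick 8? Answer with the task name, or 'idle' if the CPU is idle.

running at tick 8 = B

t=0: queue=[A,F] q_used=0 → run A
t=1: queue=[A,F,C,D] q_used=1 → run A
t=2: queue=[F,C,D] q_used=0 → run F
t=3: queue=[F,C,D,B,H] q_used=1 → run F
t=4: queue=[C,D,B,H,F,E] q_used=0 → run C
t=5: queue=[C,D,B,H,F,E,G] q_used=1 → run C
t=6: queue=[D,B,H,F,E,G,C] q_used=0 → run D
t=7: queue=[D,B,H,F,E,G,C] q_used=1 → run D
t=8: queue=[B,H,F,E,G,C] q_used=0 → run B
t=9: queue=[B,H,F,E,G,C] q_used=1 → run B
t=10: queue=[H,F,E,G,C,B] q_used=0 → run H
t=11: queue=[H,F,E,G,C,B] q_used=1 → run H
t=12: queue=[F,E,G,C,B,H] q_used=0 → run F
t=13: queue=[F,E,G,C,B,H] q_used=1 → run F
t=14: queue=[E,G,C,B,H,F] q_used=0 → run E
t=15: queue=[E,G,C,B,H,F] q_used=1 → run E
t=16: queue=[G,C,B,H,F,E] q_used=0 → run G
t=17: queue=[G,C,B,H,F,E] q_used=1 → run G
t=18: queue=[C,B,H,F,E] q_used=0 → run C
t=19: queue=[C,B,H,F,E] q_used=1 → run C
t=20: queue=[B,H,F,E,C] q_used=0 → run B
t=21: queue=[B,H,F,E,C] q_used=1 → run B
t=22: queue=[H,F,E,C,B] q_used=0 → run H
t=23: queue=[H,F,E,C,B] q_used=1 → run H
t=24: queue=[F,E,C,B,H] q_used=0 → run F
t=25: queue=[E,C,B,H] q_used=0 → run E
t=26: queue=[E,C,B,H] q_used=1 → run E
t=27: queue=[C,B,H,E] q_used=0 → run C
t=28: queue=[C,B,H,E] q_used=1 → run C
t=29: queue=[B,H,E] q_used=0 → run B
t=30: queue=[H,E] q_used=0 → run H
t=31: queue=[E] q_used=0 → run E
t=32: (idle)
t=33: (idle)
t=34: (idle)
t=35: (idle)
t=36: (idle)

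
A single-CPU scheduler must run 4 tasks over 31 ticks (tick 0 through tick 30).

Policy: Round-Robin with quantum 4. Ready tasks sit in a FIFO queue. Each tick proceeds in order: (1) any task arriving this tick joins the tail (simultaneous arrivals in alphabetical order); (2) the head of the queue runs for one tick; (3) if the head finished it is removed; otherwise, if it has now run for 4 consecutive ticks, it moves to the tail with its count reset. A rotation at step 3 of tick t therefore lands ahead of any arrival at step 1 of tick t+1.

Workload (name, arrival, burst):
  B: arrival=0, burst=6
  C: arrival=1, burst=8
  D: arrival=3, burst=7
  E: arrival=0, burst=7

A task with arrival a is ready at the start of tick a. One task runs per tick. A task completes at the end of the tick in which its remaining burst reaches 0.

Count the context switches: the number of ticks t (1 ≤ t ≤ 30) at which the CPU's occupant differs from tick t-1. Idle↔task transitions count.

t=0: queue=[B,E] q_used=0 → run B
t=1: queue=[B,E,C] q_used=1 → run B
t=2: queue=[B,E,C] q_used=2 → run B
t=3: queue=[B,E,C,D] q_used=3 → run B
t=4: queue=[E,C,D,B] q_used=0 → run E
t=5: queue=[E,C,D,B] q_used=1 → run E
t=6: queue=[E,C,D,B] q_used=2 → run E
t=7: queue=[E,C,D,B] q_used=3 → run E
t=8: queue=[C,D,B,E] q_used=0 → run C
t=9: queue=[C,D,B,E] q_used=1 → run C
t=10: queue=[C,D,B,E] q_used=2 → run C
t=11: queue=[C,D,B,E] q_used=3 → run C
t=12: queue=[D,B,E,C] q_used=0 → run D
t=13: queue=[D,B,E,C] q_used=1 → run D
t=14: queue=[D,B,E,C] q_used=2 → run D
t=15: queue=[D,B,E,C] q_used=3 → run D
t=16: queue=[B,E,C,D] q_used=0 → run B
t=17: queue=[B,E,C,D] q_used=1 → run B
t=18: queue=[E,C,D] q_used=0 → run E
t=19: queue=[E,C,D] q_used=1 → run E
t=20: queue=[E,C,D] q_used=2 → run E
t=21: queue=[C,D] q_used=0 → run C
t=22: queue=[C,D] q_used=1 → run C
t=23: queue=[C,D] q_used=2 → run C
t=24: queue=[C,D] q_used=3 → run C
t=25: queue=[D] q_used=0 → run D
t=26: queue=[D] q_used=1 → run D
t=27: queue=[D] q_used=2 → run D
t=28: (idle)
t=29: (idle)
t=30: (idle)

context switches = 8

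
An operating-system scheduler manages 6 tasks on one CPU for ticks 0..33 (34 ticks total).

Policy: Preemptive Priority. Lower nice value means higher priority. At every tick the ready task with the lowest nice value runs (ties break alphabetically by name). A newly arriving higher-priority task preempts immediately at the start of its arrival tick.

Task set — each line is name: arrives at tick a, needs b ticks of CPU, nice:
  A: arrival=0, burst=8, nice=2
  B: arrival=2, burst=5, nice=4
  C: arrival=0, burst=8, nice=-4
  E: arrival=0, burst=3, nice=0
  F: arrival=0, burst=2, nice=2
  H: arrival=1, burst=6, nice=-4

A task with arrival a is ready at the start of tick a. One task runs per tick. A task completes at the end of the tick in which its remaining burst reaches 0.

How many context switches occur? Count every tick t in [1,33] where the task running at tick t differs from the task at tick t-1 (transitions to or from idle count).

context switches = 6

t=0: ready={A,C,E,F} → run C
t=1: ready={A,C,E,F,H} → run C
t=2: ready={A,B,C,E,F,H} → run C
t=3: ready={A,B,C,E,F,H} → run C
t=4: ready={A,B,C,E,F,H} → run C
t=5: ready={A,B,C,E,F,H} → run C
t=6: ready={A,B,C,E,F,H} → run C
t=7: ready={A,B,C,E,F,H} → run C
t=8: ready={A,B,E,F,H} → run H
t=9: ready={A,B,E,F,H} → run H
t=10: ready={A,B,E,F,H} → run H
t=11: ready={A,B,E,F,H} → run H
t=12: ready={A,B,E,F,H} → run H
t=13: ready={A,B,E,F,H} → run H
t=14: ready={A,B,E,F} → run E
t=15: ready={A,B,E,F} → run E
t=16: ready={A,B,E,F} → run E
t=17: ready={A,B,F} → run A
t=18: ready={A,B,F} → run A
t=19: ready={A,B,F} → run A
t=20: ready={A,B,F} → run A
t=21: ready={A,B,F} → run A
t=22: ready={A,B,F} → run A
t=23: ready={A,B,F} → run A
t=24: ready={A,B,F} → run A
t=25: ready={B,F} → run F
t=26: ready={B,F} → run F
t=27: ready={B} → run B
t=28: ready={B} → run B
t=29: ready={B} → run B
t=30: ready={B} → run B
t=31: ready={B} → run B
t=32: (idle)
t=33: (idle)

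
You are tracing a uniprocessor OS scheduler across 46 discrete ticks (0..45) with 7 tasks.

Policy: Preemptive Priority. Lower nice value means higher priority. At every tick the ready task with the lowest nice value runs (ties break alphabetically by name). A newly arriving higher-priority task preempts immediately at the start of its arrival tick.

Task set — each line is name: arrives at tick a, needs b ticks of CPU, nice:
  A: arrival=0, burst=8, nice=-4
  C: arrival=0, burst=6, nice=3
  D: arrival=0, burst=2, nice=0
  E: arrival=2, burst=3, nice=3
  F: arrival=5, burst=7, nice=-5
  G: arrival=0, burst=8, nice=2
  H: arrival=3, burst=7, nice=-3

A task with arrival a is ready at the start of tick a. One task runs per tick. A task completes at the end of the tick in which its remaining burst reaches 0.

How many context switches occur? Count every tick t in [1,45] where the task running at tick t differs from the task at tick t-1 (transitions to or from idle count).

t=0: ready={A,C,D,G} → run A
t=1: ready={A,C,D,G} → run A
t=2: ready={A,C,D,E,G} → run A
t=3: ready={A,C,D,E,G,H} → run A
t=4: ready={A,C,D,E,G,H} → run A
t=5: ready={A,C,D,E,F,G,H} → run F
t=6: ready={A,C,D,E,F,G,H} → run F
t=7: ready={A,C,D,E,F,G,H} → run F
t=8: ready={A,C,D,E,F,G,H} → run F
t=9: ready={A,C,D,E,F,G,H} → run F
t=10: ready={A,C,D,E,F,G,H} → run F
t=11: ready={A,C,D,E,F,G,H} → run F
t=12: ready={A,C,D,E,G,H} → run A
t=13: ready={A,C,D,E,G,H} → run A
t=14: ready={A,C,D,E,G,H} → run A
t=15: ready={C,D,E,G,H} → run H
t=16: ready={C,D,E,G,H} → run H
t=17: ready={C,D,E,G,H} → run H
t=18: ready={C,D,E,G,H} → run H
t=19: ready={C,D,E,G,H} → run H
t=20: ready={C,D,E,G,H} → run H
t=21: ready={C,D,E,G,H} → run H
t=22: ready={C,D,E,G} → run D
t=23: ready={C,D,E,G} → run D
t=24: ready={C,E,G} → run G
t=25: ready={C,E,G} → run G
t=26: ready={C,E,G} → run G
t=27: ready={C,E,G} → run G
t=28: ready={C,E,G} → run G
t=29: ready={C,E,G} → run G
t=30: ready={C,E,G} → run G
t=31: ready={C,E,G} → run G
t=32: ready={C,E} → run C
t=33: ready={C,E} → run C
t=34: ready={C,E} → run C
t=35: ready={C,E} → run C
t=36: ready={C,E} → run C
t=37: ready={C,E} → run C
t=38: ready={E} → run E
t=39: ready={E} → run E
t=40: ready={E} → run E
t=41: (idle)
t=42: (idle)
t=43: (idle)
t=44: (idle)
t=45: (idle)

context switches = 8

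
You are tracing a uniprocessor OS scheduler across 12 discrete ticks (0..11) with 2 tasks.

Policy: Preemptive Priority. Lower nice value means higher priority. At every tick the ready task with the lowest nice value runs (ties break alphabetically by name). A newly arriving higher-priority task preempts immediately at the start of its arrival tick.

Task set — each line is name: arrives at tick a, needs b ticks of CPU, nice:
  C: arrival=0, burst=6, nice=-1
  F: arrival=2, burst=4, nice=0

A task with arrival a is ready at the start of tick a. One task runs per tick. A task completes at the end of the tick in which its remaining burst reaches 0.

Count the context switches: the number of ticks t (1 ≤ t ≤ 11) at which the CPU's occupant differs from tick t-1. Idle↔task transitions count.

context switches = 2

t=0: ready={C} → run C
t=1: ready={C} → run C
t=2: ready={C,F} → run C
t=3: ready={C,F} → run C
t=4: ready={C,F} → run C
t=5: ready={C,F} → run C
t=6: ready={F} → run F
t=7: ready={F} → run F
t=8: ready={F} → run F
t=9: ready={F} → run F
t=10: (idle)
t=11: (idle)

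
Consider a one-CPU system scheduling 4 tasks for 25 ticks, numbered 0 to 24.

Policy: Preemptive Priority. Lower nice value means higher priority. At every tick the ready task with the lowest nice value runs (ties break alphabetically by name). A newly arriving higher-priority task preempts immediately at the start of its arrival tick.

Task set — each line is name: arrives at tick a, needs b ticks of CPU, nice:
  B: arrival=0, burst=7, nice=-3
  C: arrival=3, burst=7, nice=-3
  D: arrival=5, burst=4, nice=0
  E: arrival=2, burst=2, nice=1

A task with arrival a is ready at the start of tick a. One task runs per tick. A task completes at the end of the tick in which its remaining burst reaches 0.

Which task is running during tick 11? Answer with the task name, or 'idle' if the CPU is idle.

running at tick 11 = C

t=0: ready={B} → run B
t=1: ready={B} → run B
t=2: ready={B,E} → run B
t=3: ready={B,C,E} → run B
t=4: ready={B,C,E} → run B
t=5: ready={B,C,D,E} → run B
t=6: ready={B,C,D,E} → run B
t=7: ready={C,D,E} → run C
t=8: ready={C,D,E} → run C
t=9: ready={C,D,E} → run C
t=10: ready={C,D,E} → run C
t=11: ready={C,D,E} → run C
t=12: ready={C,D,E} → run C
t=13: ready={C,D,E} → run C
t=14: ready={D,E} → run D
t=15: ready={D,E} → run D
t=16: ready={D,E} → run D
t=17: ready={D,E} → run D
t=18: ready={E} → run E
t=19: ready={E} → run E
t=20: (idle)
t=21: (idle)
t=22: (idle)
t=23: (idle)
t=24: (idle)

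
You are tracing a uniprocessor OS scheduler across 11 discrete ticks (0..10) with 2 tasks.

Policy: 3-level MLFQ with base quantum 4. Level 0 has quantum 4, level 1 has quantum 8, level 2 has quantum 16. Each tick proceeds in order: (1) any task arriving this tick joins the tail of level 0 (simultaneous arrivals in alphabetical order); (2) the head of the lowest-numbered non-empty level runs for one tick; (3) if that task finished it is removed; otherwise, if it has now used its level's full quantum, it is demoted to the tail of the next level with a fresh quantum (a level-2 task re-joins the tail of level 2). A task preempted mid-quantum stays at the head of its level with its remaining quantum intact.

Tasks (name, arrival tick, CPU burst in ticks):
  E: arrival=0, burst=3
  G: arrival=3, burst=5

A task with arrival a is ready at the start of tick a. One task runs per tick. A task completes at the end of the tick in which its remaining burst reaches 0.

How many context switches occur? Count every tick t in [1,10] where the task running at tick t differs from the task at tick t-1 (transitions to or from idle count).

context switches = 2

t=0: L0/L1/L2 = E/-/- → run E
t=1: L0/L1/L2 = E/-/- → run E
t=2: L0/L1/L2 = E/-/- → run E
t=3: L0/L1/L2 = G/-/- → run G
t=4: L0/L1/L2 = G/-/- → run G
t=5: L0/L1/L2 = G/-/- → run G
t=6: L0/L1/L2 = G/-/- → run G
t=7: L0/L1/L2 = -/G/- → run G
t=8: (idle)
t=9: (idle)
t=10: (idle)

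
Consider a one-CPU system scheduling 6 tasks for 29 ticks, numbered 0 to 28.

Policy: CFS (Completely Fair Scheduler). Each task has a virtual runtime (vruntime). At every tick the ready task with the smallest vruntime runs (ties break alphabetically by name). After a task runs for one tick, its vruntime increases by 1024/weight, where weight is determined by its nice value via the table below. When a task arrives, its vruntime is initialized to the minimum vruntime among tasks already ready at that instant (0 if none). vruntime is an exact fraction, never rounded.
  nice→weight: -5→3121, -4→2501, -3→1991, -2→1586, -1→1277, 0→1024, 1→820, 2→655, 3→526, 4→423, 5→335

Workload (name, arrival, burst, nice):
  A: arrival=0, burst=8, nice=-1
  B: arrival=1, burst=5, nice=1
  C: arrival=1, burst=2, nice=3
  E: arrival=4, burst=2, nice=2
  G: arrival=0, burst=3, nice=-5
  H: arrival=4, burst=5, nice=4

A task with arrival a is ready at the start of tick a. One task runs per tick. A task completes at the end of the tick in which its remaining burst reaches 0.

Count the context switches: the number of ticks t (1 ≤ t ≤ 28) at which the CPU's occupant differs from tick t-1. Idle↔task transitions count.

context switches = 23

t=0: vr[A=0 G=0] → run A
t=1: vr[A=1024/1277 B=0 C=0 G=0] → run B
t=2: vr[A=1024/1277 B=256/205 C=0 G=0] → run C
t=3: vr[A=1024/1277 B=256/205 C=512/263 G=0] → run G
t=4: vr[A=1024/1277 B=256/205 C=512/263 E=1024/3121 G=1024/3121 H=1024/3121] → run E
t=5: vr[A=1024/1277 B=256/205 C=512/263 E=3866624/2044255 G=1024/3121 H=1024/3121] → run G
t=6: vr[A=1024/1277 B=256/205 C=512/263 E=3866624/2044255 G=2048/3121 H=1024/3121] → run H
t=7: vr[A=1024/1277 B=256/205 C=512/263 E=3866624/2044255 G=2048/3121 H=3629056/1320183] → run G
t=8: vr[A=1024/1277 B=256/205 C=512/263 E=3866624/2044255 H=3629056/1320183] → run A
t=9: vr[A=2048/1277 B=256/205 C=512/263 E=3866624/2044255 H=3629056/1320183] → run B
t=10: vr[A=2048/1277 B=512/205 C=512/263 E=3866624/2044255 H=3629056/1320183] → run A
t=11: vr[A=3072/1277 B=512/205 C=512/263 E=3866624/2044255 H=3629056/1320183] → run E
t=12: vr[A=3072/1277 B=512/205 C=512/263 H=3629056/1320183] → run C
t=13: vr[A=3072/1277 B=512/205 H=3629056/1320183] → run A
t=14: vr[A=4096/1277 B=512/205 H=3629056/1320183] → run B
t=15: vr[A=4096/1277 B=768/205 H=3629056/1320183] → run H
t=16: vr[A=4096/1277 B=768/205 H=6824960/1320183] → run A
t=17: vr[A=5120/1277 B=768/205 H=6824960/1320183] → run B
t=18: vr[A=5120/1277 B=1024/205 H=6824960/1320183] → run A
t=19: vr[A=6144/1277 B=1024/205 H=6824960/1320183] → run A
t=20: vr[A=7168/1277 B=1024/205 H=6824960/1320183] → run B
t=21: vr[A=7168/1277 H=6824960/1320183] → run H
t=22: vr[A=7168/1277 H=3340288/440061] → run A
t=23: vr[H=3340288/440061] → run H
t=24: vr[H=13216768/1320183] → run H
t=25: (idle)
t=26: (idle)
t=27: (idle)
t=28: (idle)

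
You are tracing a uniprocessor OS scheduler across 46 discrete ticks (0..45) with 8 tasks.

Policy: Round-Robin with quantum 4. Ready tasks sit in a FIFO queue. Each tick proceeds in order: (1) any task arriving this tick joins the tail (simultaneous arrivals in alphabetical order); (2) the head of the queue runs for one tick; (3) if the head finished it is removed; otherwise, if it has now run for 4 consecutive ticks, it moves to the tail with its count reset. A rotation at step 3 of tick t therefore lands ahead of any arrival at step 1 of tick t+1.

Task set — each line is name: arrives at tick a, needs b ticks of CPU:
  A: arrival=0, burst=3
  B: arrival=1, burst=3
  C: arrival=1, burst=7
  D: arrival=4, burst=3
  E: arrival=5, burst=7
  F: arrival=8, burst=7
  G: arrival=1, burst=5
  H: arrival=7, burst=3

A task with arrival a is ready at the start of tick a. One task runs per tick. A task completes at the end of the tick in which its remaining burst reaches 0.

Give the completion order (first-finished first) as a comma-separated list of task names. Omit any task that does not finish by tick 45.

completion order = A, B, D, H, C, G, E, F

t=0: queue=[A] q_used=0 → run A
t=1: queue=[A,B,C,G] q_used=1 → run A
t=2: queue=[A,B,C,G] q_used=2 → run A
t=3: queue=[B,C,G] q_used=0 → run B
t=4: queue=[B,C,G,D] q_used=1 → run B
t=5: queue=[B,C,G,D,E] q_used=2 → run B
t=6: queue=[C,G,D,E] q_used=0 → run C
t=7: queue=[C,G,D,E,H] q_used=1 → run C
t=8: queue=[C,G,D,E,H,F] q_used=2 → run C
t=9: queue=[C,G,D,E,H,F] q_used=3 → run C
t=10: queue=[G,D,E,H,F,C] q_used=0 → run G
t=11: queue=[G,D,E,H,F,C] q_used=1 → run G
t=12: queue=[G,D,E,H,F,C] q_used=2 → run G
t=13: queue=[G,D,E,H,F,C] q_used=3 → run G
t=14: queue=[D,E,H,F,C,G] q_used=0 → run D
t=15: queue=[D,E,H,F,C,G] q_used=1 → run D
t=16: queue=[D,E,H,F,C,G] q_used=2 → run D
t=17: queue=[E,H,F,C,G] q_used=0 → run E
t=18: queue=[E,H,F,C,G] q_used=1 → run E
t=19: queue=[E,H,F,C,G] q_used=2 → run E
t=20: queue=[E,H,F,C,G] q_used=3 → run E
t=21: queue=[H,F,C,G,E] q_used=0 → run H
t=22: queue=[H,F,C,G,E] q_used=1 → run H
t=23: queue=[H,F,C,G,E] q_used=2 → run H
t=24: queue=[F,C,G,E] q_used=0 → run F
t=25: queue=[F,C,G,E] q_used=1 → run F
t=26: queue=[F,C,G,E] q_used=2 → run F
t=27: queue=[F,C,G,E] q_used=3 → run F
t=28: queue=[C,G,E,F] q_used=0 → run C
t=29: queue=[C,G,E,F] q_used=1 → run C
t=30: queue=[C,G,E,F] q_used=2 → run C
t=31: queue=[G,E,F] q_used=0 → run G
t=32: queue=[E,F] q_used=0 → run E
t=33: queue=[E,F] q_used=1 → run E
t=34: queue=[E,F] q_used=2 → run E
t=35: queue=[F] q_used=0 → run F
t=36: queue=[F] q_used=1 → run F
t=37: queue=[F] q_used=2 → run F
t=38: (idle)
t=39: (idle)
t=40: (idle)
t=41: (idle)
t=42: (idle)
t=43: (idle)
t=44: (idle)
t=45: (idle)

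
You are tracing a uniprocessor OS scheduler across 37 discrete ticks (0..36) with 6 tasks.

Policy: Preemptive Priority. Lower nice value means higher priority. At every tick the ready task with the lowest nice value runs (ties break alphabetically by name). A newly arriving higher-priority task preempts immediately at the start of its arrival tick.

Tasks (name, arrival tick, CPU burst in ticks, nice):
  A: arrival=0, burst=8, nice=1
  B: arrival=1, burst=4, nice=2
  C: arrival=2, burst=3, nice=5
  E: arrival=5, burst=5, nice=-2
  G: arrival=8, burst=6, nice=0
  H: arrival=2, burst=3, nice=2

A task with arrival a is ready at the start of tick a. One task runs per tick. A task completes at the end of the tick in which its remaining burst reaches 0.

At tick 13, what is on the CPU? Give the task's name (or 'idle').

running at tick 13 = G

t=0: ready={A} → run A
t=1: ready={A,B} → run A
t=2: ready={A,B,C,H} → run A
t=3: ready={A,B,C,H} → run A
t=4: ready={A,B,C,H} → run A
t=5: ready={A,B,C,E,H} → run E
t=6: ready={A,B,C,E,H} → run E
t=7: ready={A,B,C,E,H} → run E
t=8: ready={A,B,C,E,G,H} → run E
t=9: ready={A,B,C,E,G,H} → run E
t=10: ready={A,B,C,G,H} → run G
t=11: ready={A,B,C,G,H} → run G
t=12: ready={A,B,C,G,H} → run G
t=13: ready={A,B,C,G,H} → run G
t=14: ready={A,B,C,G,H} → run G
t=15: ready={A,B,C,G,H} → run G
t=16: ready={A,B,C,H} → run A
t=17: ready={A,B,C,H} → run A
t=18: ready={A,B,C,H} → run A
t=19: ready={B,C,H} → run B
t=20: ready={B,C,H} → run B
t=21: ready={B,C,H} → run B
t=22: ready={B,C,H} → run B
t=23: ready={C,H} → run H
t=24: ready={C,H} → run H
t=25: ready={C,H} → run H
t=26: ready={C} → run C
t=27: ready={C} → run C
t=28: ready={C} → run C
t=29: (idle)
t=30: (idle)
t=31: (idle)
t=32: (idle)
t=33: (idle)
t=34: (idle)
t=35: (idle)
t=36: (idle)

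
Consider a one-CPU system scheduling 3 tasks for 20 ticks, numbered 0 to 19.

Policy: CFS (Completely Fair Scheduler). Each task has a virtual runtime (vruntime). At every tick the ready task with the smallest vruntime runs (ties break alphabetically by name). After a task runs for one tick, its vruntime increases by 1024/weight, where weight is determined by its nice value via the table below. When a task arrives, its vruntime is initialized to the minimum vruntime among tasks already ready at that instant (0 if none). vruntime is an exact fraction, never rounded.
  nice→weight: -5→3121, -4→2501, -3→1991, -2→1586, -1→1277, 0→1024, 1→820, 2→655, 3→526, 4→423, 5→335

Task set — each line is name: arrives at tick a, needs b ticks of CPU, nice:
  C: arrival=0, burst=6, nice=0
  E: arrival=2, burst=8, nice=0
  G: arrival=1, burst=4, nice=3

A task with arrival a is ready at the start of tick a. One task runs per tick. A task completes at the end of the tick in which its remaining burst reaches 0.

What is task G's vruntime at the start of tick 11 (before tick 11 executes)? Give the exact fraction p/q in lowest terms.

vruntime(G, start of tick 11) = 1287/263

t=0: vr[C=0] → run C
t=1: vr[C=1 G=1] → run C
t=2: vr[C=2 E=1 G=1] → run E
t=3: vr[C=2 E=2 G=1] → run G
t=4: vr[C=2 E=2 G=775/263] → run C
t=5: vr[C=3 E=2 G=775/263] → run E
t=6: vr[C=3 E=3 G=775/263] → run G
t=7: vr[C=3 E=3 G=1287/263] → run C
t=8: vr[C=4 E=3 G=1287/263] → run E
t=9: vr[C=4 E=4 G=1287/263] → run C
t=10: vr[C=5 E=4 G=1287/263] → run E
t=11: vr[C=5 E=5 G=1287/263] → run G
t=12: vr[C=5 E=5 G=1799/263] → run C
t=13: vr[E=5 G=1799/263] → run E
t=14: vr[E=6 G=1799/263] → run E
t=15: vr[E=7 G=1799/263] → run G
t=16: vr[E=7] → run E
t=17: vr[E=8] → run E
t=18: (idle)
t=19: (idle)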